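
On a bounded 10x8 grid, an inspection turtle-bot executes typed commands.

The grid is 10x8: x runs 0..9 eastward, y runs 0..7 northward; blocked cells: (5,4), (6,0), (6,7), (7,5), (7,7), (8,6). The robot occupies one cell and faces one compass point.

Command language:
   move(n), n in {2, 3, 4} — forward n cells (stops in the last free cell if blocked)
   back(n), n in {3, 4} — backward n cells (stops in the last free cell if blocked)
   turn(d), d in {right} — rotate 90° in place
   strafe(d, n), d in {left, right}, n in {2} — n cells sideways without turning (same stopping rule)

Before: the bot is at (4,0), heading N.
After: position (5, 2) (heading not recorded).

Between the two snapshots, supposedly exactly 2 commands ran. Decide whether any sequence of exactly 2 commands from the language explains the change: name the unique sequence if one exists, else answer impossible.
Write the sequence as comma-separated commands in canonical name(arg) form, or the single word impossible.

strafe(right, 2), move(2)

key: strafe(right, 2) is stopped early by the blocked cell at (6,0)
t0: at (4,0), heading N
1. strafe(right, 2) → at (5,0), heading N
2. move(2) → at (5,2), heading N
no other 2-command option fits: unique.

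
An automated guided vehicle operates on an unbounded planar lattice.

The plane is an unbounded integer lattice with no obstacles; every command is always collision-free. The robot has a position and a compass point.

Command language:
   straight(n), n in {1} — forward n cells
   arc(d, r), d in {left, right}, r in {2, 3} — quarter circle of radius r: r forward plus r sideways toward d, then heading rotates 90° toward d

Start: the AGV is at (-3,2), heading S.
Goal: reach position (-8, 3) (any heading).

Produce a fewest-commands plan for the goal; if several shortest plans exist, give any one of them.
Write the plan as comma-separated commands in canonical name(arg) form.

arc(right, 2), arc(right, 3)

from: at (-3,2), heading S
1. arc(right, 2) → at (-5,0), heading W
2. arc(right, 3) → at (-8,3), heading N
nothing shorter than 2 reaches the goal.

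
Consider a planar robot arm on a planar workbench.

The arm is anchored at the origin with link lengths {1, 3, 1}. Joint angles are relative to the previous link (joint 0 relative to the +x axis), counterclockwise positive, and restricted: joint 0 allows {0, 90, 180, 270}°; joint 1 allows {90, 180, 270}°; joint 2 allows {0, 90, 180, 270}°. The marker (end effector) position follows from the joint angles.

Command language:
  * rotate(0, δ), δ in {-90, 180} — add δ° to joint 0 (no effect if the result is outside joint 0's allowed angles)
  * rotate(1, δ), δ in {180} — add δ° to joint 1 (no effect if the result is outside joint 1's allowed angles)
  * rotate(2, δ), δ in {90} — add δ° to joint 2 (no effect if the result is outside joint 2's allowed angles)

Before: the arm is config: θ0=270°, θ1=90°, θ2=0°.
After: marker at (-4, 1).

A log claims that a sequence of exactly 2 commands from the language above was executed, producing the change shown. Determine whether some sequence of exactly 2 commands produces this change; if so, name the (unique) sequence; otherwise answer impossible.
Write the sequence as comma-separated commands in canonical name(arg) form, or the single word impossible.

begin: config: θ0=270°, θ1=90°, θ2=0°
[1] after rotate(0, -90): config: θ0=180°, θ1=90°, θ2=0°
[2] after rotate(0, -90): config: θ0=90°, θ1=90°, θ2=0°
no other 2-command option fits: unique.

rotate(0, -90), rotate(0, -90)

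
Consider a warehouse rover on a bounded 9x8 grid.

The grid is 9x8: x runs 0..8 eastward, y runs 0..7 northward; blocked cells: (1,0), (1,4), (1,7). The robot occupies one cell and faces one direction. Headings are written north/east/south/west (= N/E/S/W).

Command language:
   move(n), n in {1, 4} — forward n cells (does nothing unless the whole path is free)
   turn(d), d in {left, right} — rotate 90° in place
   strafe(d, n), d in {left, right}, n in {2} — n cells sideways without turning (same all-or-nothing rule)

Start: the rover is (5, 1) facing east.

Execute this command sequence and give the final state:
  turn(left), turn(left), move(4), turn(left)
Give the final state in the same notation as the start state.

(1, 1) facing south

t0: (5, 1) facing east
step 1 (turn(left)): (5, 1) facing north
step 2 (turn(left)): (5, 1) facing west
step 3 (move(4)): (1, 1) facing west
step 4 (turn(left)): (1, 1) facing south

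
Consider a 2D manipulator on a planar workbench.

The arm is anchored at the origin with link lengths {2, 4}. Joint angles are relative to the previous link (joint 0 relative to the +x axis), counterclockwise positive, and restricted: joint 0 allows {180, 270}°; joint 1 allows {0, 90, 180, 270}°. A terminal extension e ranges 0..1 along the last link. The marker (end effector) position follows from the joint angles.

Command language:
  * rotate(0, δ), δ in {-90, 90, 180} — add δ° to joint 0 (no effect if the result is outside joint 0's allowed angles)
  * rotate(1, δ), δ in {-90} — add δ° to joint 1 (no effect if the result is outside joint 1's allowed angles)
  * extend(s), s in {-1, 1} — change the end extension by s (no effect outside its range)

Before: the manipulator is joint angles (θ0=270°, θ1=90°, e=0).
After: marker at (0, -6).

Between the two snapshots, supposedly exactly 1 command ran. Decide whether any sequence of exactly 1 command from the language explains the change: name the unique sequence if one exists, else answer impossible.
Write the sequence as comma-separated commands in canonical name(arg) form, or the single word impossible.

initial: joint angles (θ0=270°, θ1=90°, e=0)
[1] after rotate(1, -90): joint angles (θ0=270°, θ1=0°, e=0)
no rival 1-sequence matches.

rotate(1, -90)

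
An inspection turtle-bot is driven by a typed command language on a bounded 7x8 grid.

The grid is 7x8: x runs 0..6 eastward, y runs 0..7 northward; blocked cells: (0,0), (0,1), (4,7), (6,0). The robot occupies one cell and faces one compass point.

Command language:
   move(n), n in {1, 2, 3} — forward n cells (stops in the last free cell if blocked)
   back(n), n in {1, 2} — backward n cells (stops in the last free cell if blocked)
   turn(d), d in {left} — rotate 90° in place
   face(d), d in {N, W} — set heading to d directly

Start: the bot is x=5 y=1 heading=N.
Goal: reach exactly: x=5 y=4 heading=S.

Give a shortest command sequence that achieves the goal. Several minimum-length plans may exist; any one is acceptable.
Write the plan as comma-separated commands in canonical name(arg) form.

initial: x=5 y=1 heading=N
1. move(3) → x=5 y=4 heading=N
2. face(W) → x=5 y=4 heading=W
3. turn(left) → x=5 y=4 heading=S
shorter routes all fall short; 3 is best.

move(3), face(W), turn(left)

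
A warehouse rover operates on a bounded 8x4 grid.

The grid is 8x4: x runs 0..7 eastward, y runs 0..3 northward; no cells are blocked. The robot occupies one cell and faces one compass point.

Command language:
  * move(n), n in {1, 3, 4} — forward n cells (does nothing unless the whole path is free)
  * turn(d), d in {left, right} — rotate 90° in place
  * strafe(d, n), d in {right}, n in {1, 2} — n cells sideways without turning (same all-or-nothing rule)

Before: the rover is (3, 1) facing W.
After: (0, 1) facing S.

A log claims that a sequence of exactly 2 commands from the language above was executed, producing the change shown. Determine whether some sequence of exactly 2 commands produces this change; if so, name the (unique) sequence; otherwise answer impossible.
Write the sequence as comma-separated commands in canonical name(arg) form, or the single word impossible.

move(3), turn(left)

key: order matters: swapping move(3) and turn(left) lands elsewhere
initial: (3, 1) facing W
step 1 (move(3)): (0, 1) facing W
step 2 (turn(left)): (0, 1) facing S
uniquely the one of 49 2-step routes that fits.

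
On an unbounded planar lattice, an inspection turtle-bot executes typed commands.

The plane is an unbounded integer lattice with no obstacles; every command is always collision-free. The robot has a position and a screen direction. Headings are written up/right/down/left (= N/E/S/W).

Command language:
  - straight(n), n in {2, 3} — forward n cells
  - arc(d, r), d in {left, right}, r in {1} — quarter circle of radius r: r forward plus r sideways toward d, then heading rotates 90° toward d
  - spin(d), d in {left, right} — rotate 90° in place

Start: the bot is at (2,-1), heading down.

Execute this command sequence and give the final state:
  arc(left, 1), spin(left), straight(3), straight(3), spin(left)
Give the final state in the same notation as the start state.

start: at (2,-1), heading down
t=1 arc(left, 1) ⇒ at (3,-2), heading right
t=2 spin(left) ⇒ at (3,-2), heading up
t=3 straight(3) ⇒ at (3,1), heading up
t=4 straight(3) ⇒ at (3,4), heading up
t=5 spin(left) ⇒ at (3,4), heading left

at (3,4), heading left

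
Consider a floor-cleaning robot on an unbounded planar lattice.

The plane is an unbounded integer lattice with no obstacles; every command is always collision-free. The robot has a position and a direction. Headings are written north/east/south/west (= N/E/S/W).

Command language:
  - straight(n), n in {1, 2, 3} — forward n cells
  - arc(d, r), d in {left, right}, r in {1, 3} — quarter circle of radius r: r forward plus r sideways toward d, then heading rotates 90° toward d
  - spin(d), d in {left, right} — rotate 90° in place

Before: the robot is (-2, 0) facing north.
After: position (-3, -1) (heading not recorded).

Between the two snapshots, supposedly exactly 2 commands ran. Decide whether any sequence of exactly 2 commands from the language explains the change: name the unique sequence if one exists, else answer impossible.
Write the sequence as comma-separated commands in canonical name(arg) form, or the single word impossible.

key: order matters: swapping spin(left) and arc(left, 1) lands elsewhere
from: (-2, 0) facing north
step 1 (spin(left)): (-2, 0) facing west
step 2 (arc(left, 1)): (-3, -1) facing south
no other 2-command option fits: unique.

spin(left), arc(left, 1)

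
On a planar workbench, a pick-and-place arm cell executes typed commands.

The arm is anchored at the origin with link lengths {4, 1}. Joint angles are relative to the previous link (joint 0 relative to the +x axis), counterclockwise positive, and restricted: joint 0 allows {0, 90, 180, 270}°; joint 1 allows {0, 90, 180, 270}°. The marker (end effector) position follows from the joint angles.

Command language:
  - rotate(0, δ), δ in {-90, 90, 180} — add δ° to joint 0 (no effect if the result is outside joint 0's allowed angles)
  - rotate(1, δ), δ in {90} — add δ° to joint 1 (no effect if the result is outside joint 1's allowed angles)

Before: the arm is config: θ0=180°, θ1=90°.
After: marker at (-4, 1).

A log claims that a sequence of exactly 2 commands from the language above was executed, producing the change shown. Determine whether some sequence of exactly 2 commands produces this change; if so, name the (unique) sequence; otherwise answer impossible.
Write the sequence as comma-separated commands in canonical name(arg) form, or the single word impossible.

start: config: θ0=180°, θ1=90°
[1] after rotate(1, 90): config: θ0=180°, θ1=180°
[2] after rotate(1, 90): config: θ0=180°, θ1=270°
no other 2-command option fits: unique.

rotate(1, 90), rotate(1, 90)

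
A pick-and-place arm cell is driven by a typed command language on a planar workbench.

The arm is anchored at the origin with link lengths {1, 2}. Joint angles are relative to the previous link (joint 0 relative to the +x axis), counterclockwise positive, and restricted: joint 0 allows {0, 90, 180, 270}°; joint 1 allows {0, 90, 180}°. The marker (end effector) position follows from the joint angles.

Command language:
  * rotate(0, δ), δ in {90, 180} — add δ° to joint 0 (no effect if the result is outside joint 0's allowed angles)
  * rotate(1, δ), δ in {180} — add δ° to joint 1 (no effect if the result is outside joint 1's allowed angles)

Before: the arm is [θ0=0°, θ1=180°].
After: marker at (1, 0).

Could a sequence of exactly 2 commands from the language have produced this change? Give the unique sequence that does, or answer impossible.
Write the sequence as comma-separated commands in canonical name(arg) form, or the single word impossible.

rotate(0, 90), rotate(0, 90)

begin: [θ0=0°, θ1=180°]
1. rotate(0, 90) → [θ0=90°, θ1=180°]
2. rotate(0, 90) → [θ0=180°, θ1=180°]
uniquely the one of 9 2-step routes that fits.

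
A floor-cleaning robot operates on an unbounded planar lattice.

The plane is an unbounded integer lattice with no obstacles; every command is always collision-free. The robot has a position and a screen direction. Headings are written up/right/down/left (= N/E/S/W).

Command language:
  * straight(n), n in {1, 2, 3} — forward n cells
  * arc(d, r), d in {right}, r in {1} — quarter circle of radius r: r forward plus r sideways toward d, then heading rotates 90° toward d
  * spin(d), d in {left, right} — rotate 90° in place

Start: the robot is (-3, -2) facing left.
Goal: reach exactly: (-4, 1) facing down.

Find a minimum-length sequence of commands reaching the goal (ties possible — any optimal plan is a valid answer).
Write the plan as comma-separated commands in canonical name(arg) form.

initial: (-3, -2) facing left
step 1 (arc(right, 1)): (-4, -1) facing up
step 2 (straight(2)): (-4, 1) facing up
step 3 (spin(right)): (-4, 1) facing right
step 4 (spin(right)): (-4, 1) facing down
nothing shorter than 4 reaches the goal.

arc(right, 1), straight(2), spin(right), spin(right)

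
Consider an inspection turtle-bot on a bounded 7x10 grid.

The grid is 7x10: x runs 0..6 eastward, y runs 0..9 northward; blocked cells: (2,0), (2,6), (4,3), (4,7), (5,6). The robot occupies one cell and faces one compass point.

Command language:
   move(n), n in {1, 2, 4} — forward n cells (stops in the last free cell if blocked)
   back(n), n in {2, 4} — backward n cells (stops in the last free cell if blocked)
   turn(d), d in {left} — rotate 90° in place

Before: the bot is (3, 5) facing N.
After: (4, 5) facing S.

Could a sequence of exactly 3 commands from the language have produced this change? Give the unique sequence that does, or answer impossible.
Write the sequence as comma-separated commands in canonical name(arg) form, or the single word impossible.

impossible

all 216 sequences checked — none match.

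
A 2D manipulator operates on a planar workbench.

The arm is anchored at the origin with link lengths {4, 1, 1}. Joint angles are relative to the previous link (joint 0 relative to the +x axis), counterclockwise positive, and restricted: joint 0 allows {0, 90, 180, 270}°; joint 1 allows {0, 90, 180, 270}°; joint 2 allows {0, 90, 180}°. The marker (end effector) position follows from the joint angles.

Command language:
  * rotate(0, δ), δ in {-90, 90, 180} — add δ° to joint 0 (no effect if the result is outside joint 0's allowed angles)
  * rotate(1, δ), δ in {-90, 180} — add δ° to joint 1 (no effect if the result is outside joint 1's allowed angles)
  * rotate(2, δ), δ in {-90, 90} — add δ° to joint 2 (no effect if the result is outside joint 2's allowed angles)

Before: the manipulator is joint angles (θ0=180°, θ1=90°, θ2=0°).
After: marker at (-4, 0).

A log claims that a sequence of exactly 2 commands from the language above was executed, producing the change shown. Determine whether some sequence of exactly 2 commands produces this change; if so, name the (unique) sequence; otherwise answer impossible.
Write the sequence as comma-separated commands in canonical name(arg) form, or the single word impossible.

initial: joint angles (θ0=180°, θ1=90°, θ2=0°)
step 1 (rotate(2, 90)): joint angles (θ0=180°, θ1=90°, θ2=90°)
step 2 (rotate(2, 90)): joint angles (θ0=180°, θ1=90°, θ2=180°)
uniquely the one of 49 2-step routes that fits.

rotate(2, 90), rotate(2, 90)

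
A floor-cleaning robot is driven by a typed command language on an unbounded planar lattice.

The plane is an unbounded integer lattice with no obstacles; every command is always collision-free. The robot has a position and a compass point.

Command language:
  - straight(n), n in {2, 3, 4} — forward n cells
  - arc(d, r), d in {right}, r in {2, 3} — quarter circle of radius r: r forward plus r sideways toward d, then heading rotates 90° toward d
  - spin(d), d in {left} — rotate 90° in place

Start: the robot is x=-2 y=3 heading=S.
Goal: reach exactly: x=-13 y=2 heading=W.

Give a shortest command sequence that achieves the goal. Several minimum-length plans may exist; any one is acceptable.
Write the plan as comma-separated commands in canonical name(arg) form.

start: x=-2 y=3 heading=S
[1] after arc(right, 3): x=-5 y=0 heading=W
[2] after straight(2): x=-7 y=0 heading=W
[3] after straight(4): x=-11 y=0 heading=W
[4] after arc(right, 2): x=-13 y=2 heading=N
[5] after spin(left): x=-13 y=2 heading=W
shorter routes all fall short; 5 is best.

arc(right, 3), straight(2), straight(4), arc(right, 2), spin(left)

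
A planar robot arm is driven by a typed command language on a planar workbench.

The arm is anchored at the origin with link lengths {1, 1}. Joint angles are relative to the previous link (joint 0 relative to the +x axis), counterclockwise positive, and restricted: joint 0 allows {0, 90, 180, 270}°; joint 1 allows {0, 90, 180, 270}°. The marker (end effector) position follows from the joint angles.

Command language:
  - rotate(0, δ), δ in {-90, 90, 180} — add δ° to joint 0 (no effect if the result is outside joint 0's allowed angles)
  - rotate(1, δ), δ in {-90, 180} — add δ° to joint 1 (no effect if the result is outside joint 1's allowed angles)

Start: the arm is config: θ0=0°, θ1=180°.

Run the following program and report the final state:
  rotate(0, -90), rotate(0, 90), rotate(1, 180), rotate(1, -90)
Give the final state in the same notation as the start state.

config: θ0=0°, θ1=270°

initial: config: θ0=0°, θ1=180°
1. rotate(0, -90) → config: θ0=270°, θ1=180°
2. rotate(0, 90) → config: θ0=0°, θ1=180°
3. rotate(1, 180) → config: θ0=0°, θ1=0°
4. rotate(1, -90) → config: θ0=0°, θ1=270°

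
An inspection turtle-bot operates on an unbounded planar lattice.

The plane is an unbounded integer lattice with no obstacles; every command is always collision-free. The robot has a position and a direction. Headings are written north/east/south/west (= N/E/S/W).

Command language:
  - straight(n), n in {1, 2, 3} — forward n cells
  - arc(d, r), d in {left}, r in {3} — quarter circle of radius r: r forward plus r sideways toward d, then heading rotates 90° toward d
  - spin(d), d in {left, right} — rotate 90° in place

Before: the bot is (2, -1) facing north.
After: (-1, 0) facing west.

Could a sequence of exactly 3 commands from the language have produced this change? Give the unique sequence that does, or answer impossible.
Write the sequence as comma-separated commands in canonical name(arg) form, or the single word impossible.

key: cell and facing (now W) both changed — the 3 commands mix motion and turning
start: (2, -1) facing north
t=1 straight(1) ⇒ (2, 0) facing north
t=2 spin(left) ⇒ (2, 0) facing west
t=3 straight(3) ⇒ (-1, 0) facing west
no rival 3-sequence matches.

straight(1), spin(left), straight(3)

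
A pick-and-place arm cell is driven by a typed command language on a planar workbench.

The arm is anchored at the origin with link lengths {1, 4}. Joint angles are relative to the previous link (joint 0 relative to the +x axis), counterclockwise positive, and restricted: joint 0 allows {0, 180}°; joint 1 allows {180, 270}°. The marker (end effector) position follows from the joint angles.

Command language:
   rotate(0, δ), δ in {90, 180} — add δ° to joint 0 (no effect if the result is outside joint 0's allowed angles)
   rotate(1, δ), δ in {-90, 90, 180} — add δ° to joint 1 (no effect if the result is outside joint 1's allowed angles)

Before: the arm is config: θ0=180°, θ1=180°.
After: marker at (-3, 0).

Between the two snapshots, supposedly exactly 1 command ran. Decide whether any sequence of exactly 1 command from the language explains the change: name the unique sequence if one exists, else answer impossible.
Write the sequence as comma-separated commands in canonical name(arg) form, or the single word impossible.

rotate(0, 180)

start: config: θ0=180°, θ1=180°
[1] after rotate(0, 180): config: θ0=0°, θ1=180°
all 5 alternatives checked — unique.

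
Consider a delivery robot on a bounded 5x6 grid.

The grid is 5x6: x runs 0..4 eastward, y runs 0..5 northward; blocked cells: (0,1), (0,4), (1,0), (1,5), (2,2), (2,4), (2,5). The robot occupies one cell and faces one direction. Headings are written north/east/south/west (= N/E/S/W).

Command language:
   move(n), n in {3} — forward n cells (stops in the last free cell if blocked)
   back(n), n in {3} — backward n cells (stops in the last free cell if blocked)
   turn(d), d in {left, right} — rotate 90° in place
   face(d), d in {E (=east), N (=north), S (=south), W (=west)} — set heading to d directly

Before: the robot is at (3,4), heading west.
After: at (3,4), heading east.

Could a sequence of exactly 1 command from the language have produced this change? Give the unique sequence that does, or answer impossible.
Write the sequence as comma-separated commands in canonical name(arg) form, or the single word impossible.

face(E)

key: (3,4) unchanged — the single command moves nothing
from: at (3,4), heading west
[1] after face(E): at (3,4), heading east
no rival 1-sequence matches.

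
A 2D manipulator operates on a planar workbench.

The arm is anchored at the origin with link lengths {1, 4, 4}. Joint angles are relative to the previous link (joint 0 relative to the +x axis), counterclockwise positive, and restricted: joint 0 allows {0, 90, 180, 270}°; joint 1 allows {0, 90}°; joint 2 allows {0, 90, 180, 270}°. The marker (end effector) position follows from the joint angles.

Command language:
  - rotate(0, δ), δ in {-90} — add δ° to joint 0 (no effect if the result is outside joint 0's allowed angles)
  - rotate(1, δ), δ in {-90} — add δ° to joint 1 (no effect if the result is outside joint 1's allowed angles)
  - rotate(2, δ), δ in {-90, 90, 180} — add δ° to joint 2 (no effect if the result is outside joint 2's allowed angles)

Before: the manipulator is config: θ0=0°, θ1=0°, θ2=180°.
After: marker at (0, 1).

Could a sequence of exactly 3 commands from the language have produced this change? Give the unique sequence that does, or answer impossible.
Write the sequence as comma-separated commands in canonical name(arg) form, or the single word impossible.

start: config: θ0=0°, θ1=0°, θ2=180°
step 1 (rotate(0, -90)): config: θ0=270°, θ1=0°, θ2=180°
step 2 (rotate(0, -90)): config: θ0=180°, θ1=0°, θ2=180°
step 3 (rotate(0, -90)): config: θ0=90°, θ1=0°, θ2=180°
no rival 3-sequence matches.

rotate(0, -90), rotate(0, -90), rotate(0, -90)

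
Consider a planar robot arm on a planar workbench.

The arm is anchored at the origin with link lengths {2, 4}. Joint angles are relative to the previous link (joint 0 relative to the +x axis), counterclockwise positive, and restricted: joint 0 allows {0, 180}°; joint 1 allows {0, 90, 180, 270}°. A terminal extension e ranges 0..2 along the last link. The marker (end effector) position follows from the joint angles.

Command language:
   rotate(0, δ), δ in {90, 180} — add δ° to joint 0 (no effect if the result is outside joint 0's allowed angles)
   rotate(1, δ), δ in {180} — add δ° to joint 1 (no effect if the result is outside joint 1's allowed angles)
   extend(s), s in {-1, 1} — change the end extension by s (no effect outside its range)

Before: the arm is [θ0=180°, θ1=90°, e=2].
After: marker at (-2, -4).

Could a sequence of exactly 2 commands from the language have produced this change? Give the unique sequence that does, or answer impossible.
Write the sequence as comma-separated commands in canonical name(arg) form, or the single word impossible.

from: [θ0=180°, θ1=90°, e=2]
step 1 (extend(-1)): [θ0=180°, θ1=90°, e=1]
step 2 (extend(-1)): [θ0=180°, θ1=90°, e=0]
no other 2-command option fits: unique.

extend(-1), extend(-1)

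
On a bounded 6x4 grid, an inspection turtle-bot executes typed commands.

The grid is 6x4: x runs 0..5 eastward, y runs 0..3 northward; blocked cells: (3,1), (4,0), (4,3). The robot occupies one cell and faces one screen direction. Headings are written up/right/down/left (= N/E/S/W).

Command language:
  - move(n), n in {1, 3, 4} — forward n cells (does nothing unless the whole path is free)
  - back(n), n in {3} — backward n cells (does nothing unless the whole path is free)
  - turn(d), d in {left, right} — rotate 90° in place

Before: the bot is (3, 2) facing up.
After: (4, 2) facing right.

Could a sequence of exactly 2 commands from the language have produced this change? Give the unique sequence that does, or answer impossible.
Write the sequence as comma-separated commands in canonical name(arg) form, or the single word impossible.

key: cell and facing (now E) both changed — the 2 commands mix motion and turning
t0: (3, 2) facing up
[1] after turn(right): (3, 2) facing right
[2] after move(1): (4, 2) facing right
uniquely the one of 36 2-step routes that fits.

turn(right), move(1)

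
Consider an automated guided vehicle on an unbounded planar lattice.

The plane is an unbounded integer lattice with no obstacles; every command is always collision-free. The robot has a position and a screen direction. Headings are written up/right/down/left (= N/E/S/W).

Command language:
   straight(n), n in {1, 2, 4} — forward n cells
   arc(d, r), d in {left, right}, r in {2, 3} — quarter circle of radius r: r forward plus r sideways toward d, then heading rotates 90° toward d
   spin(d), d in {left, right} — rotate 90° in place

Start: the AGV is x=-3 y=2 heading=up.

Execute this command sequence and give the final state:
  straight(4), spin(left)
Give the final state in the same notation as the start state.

initial: x=-3 y=2 heading=up
1. straight(4) → x=-3 y=6 heading=up
2. spin(left) → x=-3 y=6 heading=left

x=-3 y=6 heading=left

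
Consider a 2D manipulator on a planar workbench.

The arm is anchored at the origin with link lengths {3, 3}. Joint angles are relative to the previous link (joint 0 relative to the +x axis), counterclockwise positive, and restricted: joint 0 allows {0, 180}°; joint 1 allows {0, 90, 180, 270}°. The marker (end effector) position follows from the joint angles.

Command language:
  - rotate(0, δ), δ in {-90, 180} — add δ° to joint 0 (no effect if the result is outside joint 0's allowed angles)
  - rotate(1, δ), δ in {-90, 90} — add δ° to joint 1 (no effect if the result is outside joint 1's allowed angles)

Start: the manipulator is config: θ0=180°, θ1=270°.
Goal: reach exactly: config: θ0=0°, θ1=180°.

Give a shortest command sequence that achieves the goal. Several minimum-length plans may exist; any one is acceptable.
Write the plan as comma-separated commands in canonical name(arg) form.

rotate(0, 180), rotate(1, -90)

t0: config: θ0=180°, θ1=270°
[1] after rotate(0, 180): config: θ0=0°, θ1=270°
[2] after rotate(1, -90): config: θ0=0°, θ1=180°
no 1-step plan works, so 2 is optimal.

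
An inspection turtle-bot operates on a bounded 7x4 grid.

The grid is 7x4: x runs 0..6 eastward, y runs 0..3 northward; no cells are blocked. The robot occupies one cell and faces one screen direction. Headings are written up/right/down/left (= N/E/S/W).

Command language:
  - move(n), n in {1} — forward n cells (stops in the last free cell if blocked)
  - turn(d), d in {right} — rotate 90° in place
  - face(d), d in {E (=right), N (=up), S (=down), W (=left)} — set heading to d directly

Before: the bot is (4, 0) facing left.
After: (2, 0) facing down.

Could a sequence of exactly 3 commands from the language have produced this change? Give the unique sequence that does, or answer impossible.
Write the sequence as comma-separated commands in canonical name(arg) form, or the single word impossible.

key: cell and facing (now S) both changed — the 3 commands mix motion and turning
begin: (4, 0) facing left
[1] after move(1): (3, 0) facing left
[2] after move(1): (2, 0) facing left
[3] after face(S): (2, 0) facing down
all 216 alternatives checked — unique.

move(1), move(1), face(S)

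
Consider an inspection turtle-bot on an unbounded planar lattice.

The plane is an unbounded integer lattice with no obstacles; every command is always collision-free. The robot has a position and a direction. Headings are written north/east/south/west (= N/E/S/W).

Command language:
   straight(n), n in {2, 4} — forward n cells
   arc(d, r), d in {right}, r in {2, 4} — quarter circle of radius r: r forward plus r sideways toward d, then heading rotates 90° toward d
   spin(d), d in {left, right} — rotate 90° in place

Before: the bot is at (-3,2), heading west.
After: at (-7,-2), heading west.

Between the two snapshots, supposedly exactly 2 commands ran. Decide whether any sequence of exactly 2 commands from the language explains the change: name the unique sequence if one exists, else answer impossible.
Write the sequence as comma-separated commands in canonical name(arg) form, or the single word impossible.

key: heading stays W — rotations cancel among the 2 commands
initial: at (-3,2), heading west
[1] after spin(left): at (-3,2), heading south
[2] after arc(right, 4): at (-7,-2), heading west
no rival 2-sequence matches.

spin(left), arc(right, 4)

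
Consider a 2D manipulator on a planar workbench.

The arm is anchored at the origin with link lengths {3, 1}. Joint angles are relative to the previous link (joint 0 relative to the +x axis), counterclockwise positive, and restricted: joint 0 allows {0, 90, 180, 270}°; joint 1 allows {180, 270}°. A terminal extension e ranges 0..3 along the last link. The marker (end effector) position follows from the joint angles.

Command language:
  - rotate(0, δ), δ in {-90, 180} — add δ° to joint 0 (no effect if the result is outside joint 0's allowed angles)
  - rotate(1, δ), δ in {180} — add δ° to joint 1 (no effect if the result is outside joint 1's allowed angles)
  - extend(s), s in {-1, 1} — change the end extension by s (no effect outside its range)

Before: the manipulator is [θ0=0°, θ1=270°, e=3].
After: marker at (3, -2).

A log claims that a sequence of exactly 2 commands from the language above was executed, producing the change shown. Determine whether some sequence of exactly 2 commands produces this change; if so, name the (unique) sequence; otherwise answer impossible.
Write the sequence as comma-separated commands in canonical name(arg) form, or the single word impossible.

extend(-1), extend(-1)

begin: [θ0=0°, θ1=270°, e=3]
step 1 (extend(-1)): [θ0=0°, θ1=270°, e=2]
step 2 (extend(-1)): [θ0=0°, θ1=270°, e=1]
no other 2-command option fits: unique.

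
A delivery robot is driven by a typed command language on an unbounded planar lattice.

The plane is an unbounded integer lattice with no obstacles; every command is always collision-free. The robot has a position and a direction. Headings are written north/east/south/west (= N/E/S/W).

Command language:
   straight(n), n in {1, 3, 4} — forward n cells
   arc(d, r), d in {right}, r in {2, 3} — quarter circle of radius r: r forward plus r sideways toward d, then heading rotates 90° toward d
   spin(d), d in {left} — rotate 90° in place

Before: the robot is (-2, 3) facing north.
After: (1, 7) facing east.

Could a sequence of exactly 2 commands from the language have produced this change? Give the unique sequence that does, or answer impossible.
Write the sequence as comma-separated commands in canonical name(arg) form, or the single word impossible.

straight(1), arc(right, 3)

key: position moved to (1,7) AND the heading swung to E — translation plus rotation needed
initial: (-2, 3) facing north
1. straight(1) → (-2, 4) facing north
2. arc(right, 3) → (1, 7) facing east
no other 2-command option fits: unique.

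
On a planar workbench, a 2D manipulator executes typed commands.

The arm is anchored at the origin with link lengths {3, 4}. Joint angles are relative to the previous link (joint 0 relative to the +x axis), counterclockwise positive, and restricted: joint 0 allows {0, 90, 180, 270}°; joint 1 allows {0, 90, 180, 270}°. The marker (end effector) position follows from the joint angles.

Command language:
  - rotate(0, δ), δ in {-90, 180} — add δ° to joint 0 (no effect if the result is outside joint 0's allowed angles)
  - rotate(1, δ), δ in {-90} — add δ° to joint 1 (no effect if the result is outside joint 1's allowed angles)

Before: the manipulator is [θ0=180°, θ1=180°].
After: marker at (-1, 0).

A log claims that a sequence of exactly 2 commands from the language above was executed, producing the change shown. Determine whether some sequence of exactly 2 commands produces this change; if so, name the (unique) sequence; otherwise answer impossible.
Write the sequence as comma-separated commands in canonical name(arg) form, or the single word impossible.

t0: [θ0=180°, θ1=180°]
[1] after rotate(0, -90): [θ0=90°, θ1=180°]
[2] after rotate(0, -90): [θ0=0°, θ1=180°]
no rival 2-sequence matches.

rotate(0, -90), rotate(0, -90)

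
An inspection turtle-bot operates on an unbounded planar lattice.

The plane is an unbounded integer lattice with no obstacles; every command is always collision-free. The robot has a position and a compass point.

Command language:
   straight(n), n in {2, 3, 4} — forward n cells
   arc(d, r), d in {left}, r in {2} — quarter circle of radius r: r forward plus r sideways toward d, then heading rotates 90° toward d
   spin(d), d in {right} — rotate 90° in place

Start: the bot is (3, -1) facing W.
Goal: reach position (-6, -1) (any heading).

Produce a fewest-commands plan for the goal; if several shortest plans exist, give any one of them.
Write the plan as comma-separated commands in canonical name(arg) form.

start: (3, -1) facing W
t=1 straight(2) ⇒ (1, -1) facing W
t=2 straight(3) ⇒ (-2, -1) facing W
t=3 straight(4) ⇒ (-6, -1) facing W
shorter routes all fall short; 3 is best.

straight(2), straight(3), straight(4)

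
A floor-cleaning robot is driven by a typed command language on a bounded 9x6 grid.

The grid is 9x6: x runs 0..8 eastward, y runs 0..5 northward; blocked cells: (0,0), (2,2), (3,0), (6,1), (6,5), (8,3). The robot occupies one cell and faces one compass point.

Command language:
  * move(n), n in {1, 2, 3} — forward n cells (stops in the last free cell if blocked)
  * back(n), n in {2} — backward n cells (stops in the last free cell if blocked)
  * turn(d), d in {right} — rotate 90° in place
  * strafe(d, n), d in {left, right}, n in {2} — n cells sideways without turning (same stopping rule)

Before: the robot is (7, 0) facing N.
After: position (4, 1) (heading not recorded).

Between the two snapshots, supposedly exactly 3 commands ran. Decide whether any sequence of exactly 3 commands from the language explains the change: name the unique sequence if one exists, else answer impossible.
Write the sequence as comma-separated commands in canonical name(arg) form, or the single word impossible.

key: the second strafe(left, 2) is stopped early by the blocked cell at (3,0)
start: (7, 0) facing N
t=1 strafe(left, 2) ⇒ (5, 0) facing N
t=2 strafe(left, 2) ⇒ (4, 0) facing N
t=3 move(1) ⇒ (4, 1) facing N
all 343 alternatives checked — unique.

strafe(left, 2), strafe(left, 2), move(1)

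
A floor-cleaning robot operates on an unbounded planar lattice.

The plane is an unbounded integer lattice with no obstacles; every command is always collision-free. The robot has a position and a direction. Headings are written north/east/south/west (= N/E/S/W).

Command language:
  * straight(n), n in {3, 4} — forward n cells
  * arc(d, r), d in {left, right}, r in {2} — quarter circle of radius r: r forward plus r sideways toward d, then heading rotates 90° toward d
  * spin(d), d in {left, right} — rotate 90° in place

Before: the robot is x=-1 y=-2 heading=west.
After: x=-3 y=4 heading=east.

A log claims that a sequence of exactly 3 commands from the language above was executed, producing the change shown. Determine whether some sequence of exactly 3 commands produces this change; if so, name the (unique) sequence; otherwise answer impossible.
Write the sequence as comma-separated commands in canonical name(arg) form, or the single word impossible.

key: running spin(right) before arc(right, 2) would end elsewhere — order is forced
begin: x=-1 y=-2 heading=west
step 1 (arc(right, 2)): x=-3 y=0 heading=north
step 2 (straight(4)): x=-3 y=4 heading=north
step 3 (spin(right)): x=-3 y=4 heading=east
uniquely the one of 216 3-step routes that fits.

arc(right, 2), straight(4), spin(right)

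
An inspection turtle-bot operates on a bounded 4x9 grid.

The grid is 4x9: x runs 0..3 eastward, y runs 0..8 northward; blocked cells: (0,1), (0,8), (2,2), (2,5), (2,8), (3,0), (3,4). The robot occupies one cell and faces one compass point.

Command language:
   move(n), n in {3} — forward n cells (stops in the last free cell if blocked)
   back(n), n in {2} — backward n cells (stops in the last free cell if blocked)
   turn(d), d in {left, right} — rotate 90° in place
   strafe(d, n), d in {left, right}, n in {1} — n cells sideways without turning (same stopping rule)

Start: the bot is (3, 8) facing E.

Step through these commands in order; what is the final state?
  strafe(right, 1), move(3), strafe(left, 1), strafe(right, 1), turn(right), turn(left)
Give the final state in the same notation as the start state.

(3, 7) facing E

begin: (3, 8) facing E
step 1 (strafe(right, 1)): (3, 7) facing E
step 2 (move(3)): (3, 7) facing E
step 3 (strafe(left, 1)): (3, 8) facing E
step 4 (strafe(right, 1)): (3, 7) facing E
step 5 (turn(right)): (3, 7) facing S
step 6 (turn(left)): (3, 7) facing E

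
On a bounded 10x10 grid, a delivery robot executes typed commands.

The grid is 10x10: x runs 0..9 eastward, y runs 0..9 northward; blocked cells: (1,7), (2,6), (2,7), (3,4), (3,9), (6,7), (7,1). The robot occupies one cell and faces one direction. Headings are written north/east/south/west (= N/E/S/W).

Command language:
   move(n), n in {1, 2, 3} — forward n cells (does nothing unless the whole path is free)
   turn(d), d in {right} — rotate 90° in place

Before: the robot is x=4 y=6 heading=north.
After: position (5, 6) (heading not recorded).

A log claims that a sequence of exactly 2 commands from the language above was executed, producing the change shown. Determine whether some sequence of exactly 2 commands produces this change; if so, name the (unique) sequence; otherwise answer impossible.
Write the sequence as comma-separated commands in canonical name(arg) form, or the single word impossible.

turn(right), move(1)

key: running move(1) before turn(right) would end elsewhere — order is forced
initial: x=4 y=6 heading=north
[1] after turn(right): x=4 y=6 heading=east
[2] after move(1): x=5 y=6 heading=east
all 16 alternatives checked — unique.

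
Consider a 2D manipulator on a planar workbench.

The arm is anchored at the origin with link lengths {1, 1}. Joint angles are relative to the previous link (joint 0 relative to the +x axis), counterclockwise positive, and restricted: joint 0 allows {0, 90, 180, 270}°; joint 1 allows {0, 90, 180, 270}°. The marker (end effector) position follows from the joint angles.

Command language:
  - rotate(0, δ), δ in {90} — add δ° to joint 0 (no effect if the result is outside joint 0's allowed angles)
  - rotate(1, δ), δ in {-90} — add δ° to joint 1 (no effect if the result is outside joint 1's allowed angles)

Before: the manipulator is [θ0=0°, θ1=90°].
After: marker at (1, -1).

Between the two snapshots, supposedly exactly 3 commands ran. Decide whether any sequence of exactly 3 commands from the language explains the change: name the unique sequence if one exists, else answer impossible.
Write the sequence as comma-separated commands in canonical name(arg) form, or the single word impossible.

begin: [θ0=0°, θ1=90°]
1. rotate(0, 90) → [θ0=90°, θ1=90°]
2. rotate(0, 90) → [θ0=180°, θ1=90°]
3. rotate(0, 90) → [θ0=270°, θ1=90°]
no rival 3-sequence matches.

rotate(0, 90), rotate(0, 90), rotate(0, 90)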